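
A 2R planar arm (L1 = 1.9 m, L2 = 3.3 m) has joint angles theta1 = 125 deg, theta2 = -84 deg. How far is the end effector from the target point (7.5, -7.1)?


End effector via forward kinematics:
x = L1*cos(t1) + L2*cos(t1+t2) = 1.4007
y = L1*sin(t1) + L2*sin(t1+t2) = 3.7214
Distance to target:
d = sqrt((7.5 - 1.4007)^2 + (-7.1 - 3.7214)^2)
= sqrt(37.2009 + 117.1023)
= 12.4219 m


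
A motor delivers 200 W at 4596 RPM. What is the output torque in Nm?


omega = 4596 * 2*pi/60 = 481.292 rad/s
tau = P / omega = 200 / 481.292
= 0.4155 Nm


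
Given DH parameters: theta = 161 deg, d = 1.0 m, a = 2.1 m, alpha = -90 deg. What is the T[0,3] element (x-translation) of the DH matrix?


T[0,3] = a * cos(theta)
= 2.1 * cos(161 deg)
= 2.1 * -0.9455
= -1.9856


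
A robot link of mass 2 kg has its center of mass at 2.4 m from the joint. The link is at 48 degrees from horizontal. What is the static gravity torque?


tau = m*g*L*cos(angle)
= 2 * 9.81 * 2.4 * cos(48 deg)
= 2 * 9.81 * 2.4 * 0.6691
= 31.508 Nm


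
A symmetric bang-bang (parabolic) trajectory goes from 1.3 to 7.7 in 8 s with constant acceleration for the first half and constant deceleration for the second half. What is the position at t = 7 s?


Symmetric rest-to-rest: each phase covers (pf-p0)/2 in time T/2. 0.5*a*(T/2)^2 = (pf-p0)/2 => a = 4*(pf-p0)/T^2
a = 4*(7.7-1.3)/8^2 = 0.4
t = 7 is in the deceleration phase (t > T/2).
p = pf - 0.5*a*(T-t)^2 = 7.7 - 0.5*0.4*1^2
= 7.5


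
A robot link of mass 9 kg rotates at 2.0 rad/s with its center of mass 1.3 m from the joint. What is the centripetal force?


F = m * omega^2 * r
= 9 * 2.0^2 * 1.3
= 9 * 4.0 * 1.3
= 46.8 N


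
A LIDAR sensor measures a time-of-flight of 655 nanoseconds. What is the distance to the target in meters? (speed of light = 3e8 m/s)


tof = 655 ns = 6.55e-07 s
dist = c * tof / 2
= 3e8 * 6.55e-07 / 2
= 98.25 m


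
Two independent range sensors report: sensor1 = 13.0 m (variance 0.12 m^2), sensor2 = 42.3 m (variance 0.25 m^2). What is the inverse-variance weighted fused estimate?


w1 = (1/var1) / (1/var1 + 1/var2)
   = 8.3333 / (8.3333 + 4.0) = 0.6757
w2 = 1 - w1 = 0.3243
fused = w1*s1 + w2*s2 = 8.7838 + 13.7189
= 22.5027 m


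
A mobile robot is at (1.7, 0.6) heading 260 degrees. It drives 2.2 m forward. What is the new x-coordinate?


x_new = x0 + d*cos(theta)
= 1.7 + 2.2*cos(260)
= 1.7 + -0.382
= 1.318


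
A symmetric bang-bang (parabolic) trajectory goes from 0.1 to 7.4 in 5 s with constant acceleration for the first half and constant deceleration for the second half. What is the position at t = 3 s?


Symmetric rest-to-rest: each phase covers (pf-p0)/2 in time T/2. 0.5*a*(T/2)^2 = (pf-p0)/2 => a = 4*(pf-p0)/T^2
a = 4*(7.4-0.1)/5^2 = 1.168
t = 3 is in the deceleration phase (t > T/2).
p = pf - 0.5*a*(T-t)^2 = 7.4 - 0.5*1.168*2^2
= 5.064


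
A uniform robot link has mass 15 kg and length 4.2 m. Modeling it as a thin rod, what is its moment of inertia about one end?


I = (1/3) * m * L^2
= (1/3) * 15 * 4.2^2
= 0.333333 * 15 * 17.64
= 88.2 kg*m^2


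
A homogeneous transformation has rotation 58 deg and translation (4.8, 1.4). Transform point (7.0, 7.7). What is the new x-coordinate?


x' = cos(theta)*px - sin(theta)*py + tx
= 0.5299*7.0 - 0.848*7.7 + 4.8
= 1.9795


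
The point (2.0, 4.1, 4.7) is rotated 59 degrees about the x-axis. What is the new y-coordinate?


Rotation about x-axis: y' = y*cos(theta) - z*sin(theta)
= 4.1 * 0.515 - 4.7 * 0.8572
= -1.917


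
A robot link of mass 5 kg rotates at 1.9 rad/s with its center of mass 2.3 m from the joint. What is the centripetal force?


F = m * omega^2 * r
= 5 * 1.9^2 * 2.3
= 5 * 3.61 * 2.3
= 41.515 N


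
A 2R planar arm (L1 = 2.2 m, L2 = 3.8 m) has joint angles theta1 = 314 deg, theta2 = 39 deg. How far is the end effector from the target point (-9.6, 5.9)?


End effector via forward kinematics:
x = L1*cos(t1) + L2*cos(t1+t2) = 5.2999
y = L1*sin(t1) + L2*sin(t1+t2) = -2.0457
Distance to target:
d = sqrt((-9.6 - 5.2999)^2 + (5.9 - -2.0457)^2)
= sqrt(222.0077 + 63.1334)
= 16.8861 m


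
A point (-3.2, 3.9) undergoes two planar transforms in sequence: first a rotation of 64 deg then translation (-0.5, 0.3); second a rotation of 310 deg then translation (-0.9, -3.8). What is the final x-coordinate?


After transform 1:
x1 = cos(64)*-3.2 - sin(64)*3.9 + -0.5 = -5.4081
y1 = sin(64)*-3.2 + cos(64)*3.9 + 0.3 = -0.8665
After transform 2:
x2 = cos(310)*-5.4081 - sin(310)*-0.8665 + -0.9
= -5.04


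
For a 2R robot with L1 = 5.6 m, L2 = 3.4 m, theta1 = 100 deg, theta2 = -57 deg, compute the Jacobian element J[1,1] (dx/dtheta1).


J[1,1] = -L1*sin(t1) - L2*sin(t1+t2)
= -5.6*sin(100) - 3.4*sin(43)
= -7.8337


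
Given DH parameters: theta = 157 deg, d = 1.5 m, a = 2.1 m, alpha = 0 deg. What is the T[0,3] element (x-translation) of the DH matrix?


T[0,3] = a * cos(theta)
= 2.1 * cos(157 deg)
= 2.1 * -0.9205
= -1.9331


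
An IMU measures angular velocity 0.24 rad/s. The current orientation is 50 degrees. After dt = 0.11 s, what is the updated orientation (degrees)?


delta_theta = w * dt = 0.24 * 0.11 = 0.0264 rad
= 1.5126 deg
theta_new = 50 + 1.5126 = 51.5126 deg


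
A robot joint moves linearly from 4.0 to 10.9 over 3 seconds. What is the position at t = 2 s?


s = t/T = 2/3 = 0.6667
p(t) = p0 + (pf-p0)*s
= 4.0 + (10.9 - 4.0) * 0.6667
= 8.6


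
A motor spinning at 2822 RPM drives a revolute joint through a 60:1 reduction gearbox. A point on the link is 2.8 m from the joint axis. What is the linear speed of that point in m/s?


omega_motor = 2822 * 2*pi/60 = 295.5191 rad/s
omega_joint = omega_motor / 60 = 4.9253 rad/s
v = omega_joint * r = 4.9253 * 2.8
= 13.7909 m/s


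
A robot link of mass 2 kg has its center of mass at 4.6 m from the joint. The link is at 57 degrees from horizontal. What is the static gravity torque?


tau = m*g*L*cos(angle)
= 2 * 9.81 * 4.6 * cos(57 deg)
= 2 * 9.81 * 4.6 * 0.5446
= 49.1548 Nm


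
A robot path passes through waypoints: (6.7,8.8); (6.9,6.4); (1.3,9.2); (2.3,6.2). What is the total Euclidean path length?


Segment lengths:
  seg1 = sqrt((0.2)^2 + (-2.4)^2) = 2.4083
  seg2 = sqrt((-5.6)^2 + (2.8)^2) = 6.261
  seg3 = sqrt((1.0)^2 + (-3.0)^2) = 3.1623
Total = 11.8316


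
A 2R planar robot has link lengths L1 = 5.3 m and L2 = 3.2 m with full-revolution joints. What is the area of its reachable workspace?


r_max = L1 + L2 = 8.5 m
r_min = |L1 - L2| = 2.1 m
Area = pi*(r_max^2 - r_min^2)
= pi*(72.25 - 4.41)
= pi * 67.84
= 213.1256 m^2


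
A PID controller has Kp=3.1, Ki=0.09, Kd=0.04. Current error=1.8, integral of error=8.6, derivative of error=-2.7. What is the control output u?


u = Kp*e + Ki*int(e) + Kd*de/dt
= 3.1*1.8 + 0.09*8.6 + 0.04*(-2.7)
= 5.58 + 0.774 + -0.108
= 6.246


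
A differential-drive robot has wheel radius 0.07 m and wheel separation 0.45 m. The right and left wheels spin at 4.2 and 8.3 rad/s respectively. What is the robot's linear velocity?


vR = r*wR = 0.07*4.2 = 0.294 m/s
vL = r*wL = 0.07*8.3 = 0.581 m/s
v = (vR+vL)/2 = 0.4375 m/s
omega = (vR-vL)/L = -0.6378 rad/s
linear velocity = 0.4375 m/s


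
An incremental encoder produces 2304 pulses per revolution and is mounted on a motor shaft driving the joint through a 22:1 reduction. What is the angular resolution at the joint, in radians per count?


counts per rev = 2304
effective counts at joint = 2304 * 22 = 50688
resolution = 2*pi / 50688
= 1.2396e-04 rad/count


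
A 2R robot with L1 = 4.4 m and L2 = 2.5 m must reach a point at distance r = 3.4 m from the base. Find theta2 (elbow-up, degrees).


cos(theta2) = (r^2 - L1^2 - L2^2) / (2*L1*L2)
cos(theta2) = (11.56 - 19.36 - 6.25) / 22.0
cos(theta2) = -0.638636
theta2 = 129.6902 degrees


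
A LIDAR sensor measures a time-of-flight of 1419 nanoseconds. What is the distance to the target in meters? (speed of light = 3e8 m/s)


tof = 1419 ns = 1.419e-06 s
dist = c * tof / 2
= 3e8 * 1.419e-06 / 2
= 212.85 m


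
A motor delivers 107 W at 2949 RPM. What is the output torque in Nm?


omega = 2949 * 2*pi/60 = 308.8186 rad/s
tau = P / omega = 107 / 308.8186
= 0.3465 Nm


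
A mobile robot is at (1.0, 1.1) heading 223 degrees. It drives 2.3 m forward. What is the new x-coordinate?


x_new = x0 + d*cos(theta)
= 1.0 + 2.3*cos(223)
= 1.0 + -1.6821
= -0.6821


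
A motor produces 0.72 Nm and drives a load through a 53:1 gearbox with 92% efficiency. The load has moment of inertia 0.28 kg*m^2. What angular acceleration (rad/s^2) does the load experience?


tau_out = tau_motor * N * eta
= 0.72 * 53 * 0.92 = 35.1072 Nm
alpha = tau_out / I = 35.1072 / 0.28
= 125.3829 rad/s^2


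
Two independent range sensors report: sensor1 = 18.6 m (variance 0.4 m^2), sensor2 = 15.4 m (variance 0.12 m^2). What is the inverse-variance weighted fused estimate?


w1 = (1/var1) / (1/var1 + 1/var2)
   = 2.5 / (2.5 + 8.3333) = 0.2308
w2 = 1 - w1 = 0.7692
fused = w1*s1 + w2*s2 = 4.2923 + 11.8462
= 16.1385 m


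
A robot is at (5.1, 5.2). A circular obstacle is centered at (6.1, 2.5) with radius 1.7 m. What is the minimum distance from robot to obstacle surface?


center_dist = sqrt((5.1-6.1)^2 + (5.2-2.5)^2)
= sqrt(1.0 + 7.29)
= 2.8792
min_dist = center_dist - radius = 2.8792 - 1.7 = 1.1792 m


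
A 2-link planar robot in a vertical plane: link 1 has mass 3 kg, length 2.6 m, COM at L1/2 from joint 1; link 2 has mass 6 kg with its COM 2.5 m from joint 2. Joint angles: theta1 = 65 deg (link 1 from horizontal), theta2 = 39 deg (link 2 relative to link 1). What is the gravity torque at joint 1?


Horizontal distance from joint 1 to link-1 COM:
  x_c1 = (L1/2)*cos(t1) = 1.3 * 0.4226 = 0.5494 m
Horizontal distance from joint 1 to link-2 COM:
  x_c2 = L1*cos(t1) + Lc2*cos(t1+t2)
       = 2.6*0.4226 + 2.5*-0.2419 = 0.494 m
tau1 = m1*g*x_c1 + m2*g*x_c2
     = 3*9.81*0.5494 + 6*9.81*0.494
     = 16.169 + 29.077
     = 45.246 Nm


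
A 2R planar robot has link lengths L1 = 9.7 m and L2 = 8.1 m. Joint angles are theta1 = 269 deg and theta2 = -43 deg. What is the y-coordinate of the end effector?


Convert angles to radians: theta1 = 4.6949, theta2 = -0.7505
y = L1*sin(theta1) + L2*sin(theta1+theta2)
y = -9.6985 + -5.8267
y = -15.5252


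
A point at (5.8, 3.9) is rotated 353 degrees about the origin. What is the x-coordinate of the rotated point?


x' = x*cos(theta) - y*sin(theta)
cos(353 deg) = 0.9925, sin(353 deg) = -0.1219
x' = 5.8 * 0.9925 - 3.9 * -0.1219
= 5.7568 - -0.4753
= 6.2321


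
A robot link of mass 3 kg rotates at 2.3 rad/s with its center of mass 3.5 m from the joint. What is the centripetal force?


F = m * omega^2 * r
= 3 * 2.3^2 * 3.5
= 3 * 5.29 * 3.5
= 55.545 N


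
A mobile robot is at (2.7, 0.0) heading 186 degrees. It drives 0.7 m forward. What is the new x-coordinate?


x_new = x0 + d*cos(theta)
= 2.7 + 0.7*cos(186)
= 2.7 + -0.6962
= 2.0038


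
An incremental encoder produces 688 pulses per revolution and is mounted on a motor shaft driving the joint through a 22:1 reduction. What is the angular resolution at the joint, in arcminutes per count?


counts per rev = 688
effective counts at joint = 688 * 22 = 15136
resolution = 360*60 / 15136
= 1.4271 arcmin/count


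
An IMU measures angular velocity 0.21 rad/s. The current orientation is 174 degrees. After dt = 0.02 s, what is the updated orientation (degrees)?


delta_theta = w * dt = 0.21 * 0.02 = 0.0042 rad
= 0.2406 deg
theta_new = 174 + 0.2406 = 174.2406 deg


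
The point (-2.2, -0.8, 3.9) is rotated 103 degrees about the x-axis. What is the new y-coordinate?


Rotation about x-axis: y' = y*cos(theta) - z*sin(theta)
= -0.8 * -0.225 - 3.9 * 0.9744
= -3.6201


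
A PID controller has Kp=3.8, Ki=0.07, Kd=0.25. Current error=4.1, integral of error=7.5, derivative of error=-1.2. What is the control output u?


u = Kp*e + Ki*int(e) + Kd*de/dt
= 3.8*4.1 + 0.07*7.5 + 0.25*(-1.2)
= 15.58 + 0.525 + -0.3
= 15.805


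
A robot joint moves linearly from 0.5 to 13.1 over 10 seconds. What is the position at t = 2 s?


s = t/T = 2/10 = 0.2
p(t) = p0 + (pf-p0)*s
= 0.5 + (13.1 - 0.5) * 0.2
= 3.02


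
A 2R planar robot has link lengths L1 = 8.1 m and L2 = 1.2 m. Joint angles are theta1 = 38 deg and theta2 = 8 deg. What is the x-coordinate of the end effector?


Convert angles to radians: theta1 = 0.6632, theta2 = 0.1396
x = L1*cos(theta1) + L2*cos(theta1+theta2)
x = 6.3829 + 0.8336
x = 7.2165


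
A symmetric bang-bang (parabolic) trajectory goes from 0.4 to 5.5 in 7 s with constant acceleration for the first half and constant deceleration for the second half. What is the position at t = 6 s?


Symmetric rest-to-rest: each phase covers (pf-p0)/2 in time T/2. 0.5*a*(T/2)^2 = (pf-p0)/2 => a = 4*(pf-p0)/T^2
a = 4*(5.5-0.4)/7^2 = 0.4163
t = 6 is in the deceleration phase (t > T/2).
p = pf - 0.5*a*(T-t)^2 = 5.5 - 0.5*0.4163*1^2
= 5.2918


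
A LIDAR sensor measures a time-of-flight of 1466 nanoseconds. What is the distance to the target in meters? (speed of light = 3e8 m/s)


tof = 1466 ns = 1.466e-06 s
dist = c * tof / 2
= 3e8 * 1.466e-06 / 2
= 219.9 m


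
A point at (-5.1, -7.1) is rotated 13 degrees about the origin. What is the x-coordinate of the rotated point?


x' = x*cos(theta) - y*sin(theta)
cos(13 deg) = 0.9744, sin(13 deg) = 0.225
x' = -5.1 * 0.9744 - -7.1 * 0.225
= -4.9693 - -1.5972
= -3.3721


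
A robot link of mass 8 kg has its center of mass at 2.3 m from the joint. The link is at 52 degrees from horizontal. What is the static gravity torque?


tau = m*g*L*cos(angle)
= 8 * 9.81 * 2.3 * cos(52 deg)
= 8 * 9.81 * 2.3 * 0.6157
= 111.1294 Nm


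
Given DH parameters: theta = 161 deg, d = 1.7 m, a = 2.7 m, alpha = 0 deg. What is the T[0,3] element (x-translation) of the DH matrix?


T[0,3] = a * cos(theta)
= 2.7 * cos(161 deg)
= 2.7 * -0.9455
= -2.5529


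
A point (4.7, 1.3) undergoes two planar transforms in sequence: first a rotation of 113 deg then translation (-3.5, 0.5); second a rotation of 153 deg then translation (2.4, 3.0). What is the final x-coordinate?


After transform 1:
x1 = cos(113)*4.7 - sin(113)*1.3 + -3.5 = -6.5331
y1 = sin(113)*4.7 + cos(113)*1.3 + 0.5 = 4.3184
After transform 2:
x2 = cos(153)*-6.5331 - sin(153)*4.3184 + 2.4
= 6.2605


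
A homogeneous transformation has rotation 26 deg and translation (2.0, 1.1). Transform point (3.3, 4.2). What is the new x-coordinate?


x' = cos(theta)*px - sin(theta)*py + tx
= 0.8988*3.3 - 0.4384*4.2 + 2.0
= 3.1249


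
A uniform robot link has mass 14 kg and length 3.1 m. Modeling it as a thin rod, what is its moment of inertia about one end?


I = (1/3) * m * L^2
= (1/3) * 14 * 3.1^2
= 0.333333 * 14 * 9.61
= 44.8467 kg*m^2


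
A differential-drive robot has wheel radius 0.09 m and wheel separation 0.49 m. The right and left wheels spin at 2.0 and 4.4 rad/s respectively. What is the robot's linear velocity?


vR = r*wR = 0.09*2.0 = 0.18 m/s
vL = r*wL = 0.09*4.4 = 0.396 m/s
v = (vR+vL)/2 = 0.288 m/s
omega = (vR-vL)/L = -0.4408 rad/s
linear velocity = 0.288 m/s


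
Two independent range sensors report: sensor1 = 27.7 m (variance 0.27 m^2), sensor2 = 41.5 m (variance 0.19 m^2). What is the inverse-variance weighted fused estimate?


w1 = (1/var1) / (1/var1 + 1/var2)
   = 3.7037 / (3.7037 + 5.2632) = 0.413
w2 = 1 - w1 = 0.587
fused = w1*s1 + w2*s2 = 11.4413 + 24.3587
= 35.8 m


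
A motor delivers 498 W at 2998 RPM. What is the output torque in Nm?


omega = 2998 * 2*pi/60 = 313.9498 rad/s
tau = P / omega = 498 / 313.9498
= 1.5862 Nm


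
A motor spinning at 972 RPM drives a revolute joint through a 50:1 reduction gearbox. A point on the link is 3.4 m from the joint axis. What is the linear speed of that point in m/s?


omega_motor = 972 * 2*pi/60 = 101.7876 rad/s
omega_joint = omega_motor / 50 = 2.0358 rad/s
v = omega_joint * r = 2.0358 * 3.4
= 6.9216 m/s


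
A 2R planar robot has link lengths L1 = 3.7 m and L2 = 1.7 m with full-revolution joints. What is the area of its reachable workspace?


r_max = L1 + L2 = 5.4 m
r_min = |L1 - L2| = 2.0 m
Area = pi*(r_max^2 - r_min^2)
= pi*(29.16 - 4.0)
= pi * 25.16
= 79.0425 m^2


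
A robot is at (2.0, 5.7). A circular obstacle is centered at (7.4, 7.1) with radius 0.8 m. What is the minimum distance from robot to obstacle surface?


center_dist = sqrt((2.0-7.4)^2 + (5.7-7.1)^2)
= sqrt(29.16 + 1.96)
= 5.5785
min_dist = center_dist - radius = 5.5785 - 0.8 = 4.7785 m


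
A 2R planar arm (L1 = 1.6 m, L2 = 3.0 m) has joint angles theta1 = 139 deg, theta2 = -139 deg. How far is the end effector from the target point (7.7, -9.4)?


End effector via forward kinematics:
x = L1*cos(t1) + L2*cos(t1+t2) = 1.7925
y = L1*sin(t1) + L2*sin(t1+t2) = 1.0497
Distance to target:
d = sqrt((7.7 - 1.7925)^2 + (-9.4 - 1.0497)^2)
= sqrt(34.899 + 109.1961)
= 12.004 m


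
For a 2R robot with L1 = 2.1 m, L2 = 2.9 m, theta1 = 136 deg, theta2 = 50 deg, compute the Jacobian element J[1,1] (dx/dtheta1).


J[1,1] = -L1*sin(t1) - L2*sin(t1+t2)
= -2.1*sin(136) - 2.9*sin(186)
= -1.1557


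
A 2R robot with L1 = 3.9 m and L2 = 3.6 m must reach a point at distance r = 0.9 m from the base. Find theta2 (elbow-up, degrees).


cos(theta2) = (r^2 - L1^2 - L2^2) / (2*L1*L2)
cos(theta2) = (0.81 - 15.21 - 12.96) / 28.08
cos(theta2) = -0.974359
theta2 = 166.9972 degrees


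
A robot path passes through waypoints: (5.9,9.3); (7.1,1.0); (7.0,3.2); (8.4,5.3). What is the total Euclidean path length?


Segment lengths:
  seg1 = sqrt((1.2)^2 + (-8.3)^2) = 8.3863
  seg2 = sqrt((-0.1)^2 + (2.2)^2) = 2.2023
  seg3 = sqrt((1.4)^2 + (2.1)^2) = 2.5239
Total = 13.1125


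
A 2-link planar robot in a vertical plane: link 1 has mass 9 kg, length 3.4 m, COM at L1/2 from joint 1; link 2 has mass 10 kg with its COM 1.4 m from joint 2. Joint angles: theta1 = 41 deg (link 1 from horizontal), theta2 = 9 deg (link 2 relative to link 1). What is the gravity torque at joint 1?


Horizontal distance from joint 1 to link-1 COM:
  x_c1 = (L1/2)*cos(t1) = 1.7 * 0.7547 = 1.283 m
Horizontal distance from joint 1 to link-2 COM:
  x_c2 = L1*cos(t1) + Lc2*cos(t1+t2)
       = 3.4*0.7547 + 1.4*0.6428 = 3.4659 m
tau1 = m1*g*x_c1 + m2*g*x_c2
     = 9*9.81*1.283 + 10*9.81*3.4659
     = 113.2766 + 340.0063
     = 453.2829 Nm


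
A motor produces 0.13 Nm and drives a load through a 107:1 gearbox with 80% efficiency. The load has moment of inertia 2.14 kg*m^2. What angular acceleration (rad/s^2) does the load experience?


tau_out = tau_motor * N * eta
= 0.13 * 107 * 0.8 = 11.128 Nm
alpha = tau_out / I = 11.128 / 2.14
= 5.2 rad/s^2


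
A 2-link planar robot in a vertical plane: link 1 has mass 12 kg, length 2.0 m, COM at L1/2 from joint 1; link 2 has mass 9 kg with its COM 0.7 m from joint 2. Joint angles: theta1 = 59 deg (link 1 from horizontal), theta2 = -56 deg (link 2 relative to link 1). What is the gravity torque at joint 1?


Horizontal distance from joint 1 to link-1 COM:
  x_c1 = (L1/2)*cos(t1) = 1.0 * 0.515 = 0.515 m
Horizontal distance from joint 1 to link-2 COM:
  x_c2 = L1*cos(t1) + Lc2*cos(t1+t2)
       = 2.0*0.515 + 0.7*0.9986 = 1.7291 m
tau1 = m1*g*x_c1 + m2*g*x_c2
     = 12*9.81*0.515 + 9*9.81*1.7291
     = 60.6303 + 152.6637
     = 213.294 Nm


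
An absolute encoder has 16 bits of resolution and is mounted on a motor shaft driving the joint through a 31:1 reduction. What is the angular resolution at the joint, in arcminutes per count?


counts = 2^16 = 65536
effective counts at joint = 65536 * 31 = 2031616
resolution = 360*60 / 2031616
= 0.0106 arcmin/count


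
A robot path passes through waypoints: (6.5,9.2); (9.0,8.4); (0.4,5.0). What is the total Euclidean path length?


Segment lengths:
  seg1 = sqrt((2.5)^2 + (-0.8)^2) = 2.6249
  seg2 = sqrt((-8.6)^2 + (-3.4)^2) = 9.2477
Total = 11.8726


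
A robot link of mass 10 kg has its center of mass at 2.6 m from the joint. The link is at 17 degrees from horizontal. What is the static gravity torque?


tau = m*g*L*cos(angle)
= 10 * 9.81 * 2.6 * cos(17 deg)
= 10 * 9.81 * 2.6 * 0.9563
= 243.9151 Nm


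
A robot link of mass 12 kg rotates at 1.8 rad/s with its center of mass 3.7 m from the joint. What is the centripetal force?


F = m * omega^2 * r
= 12 * 1.8^2 * 3.7
= 12 * 3.24 * 3.7
= 143.856 N


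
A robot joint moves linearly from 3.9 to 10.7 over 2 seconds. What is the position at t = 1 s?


s = t/T = 1/2 = 0.5
p(t) = p0 + (pf-p0)*s
= 3.9 + (10.7 - 3.9) * 0.5
= 7.3


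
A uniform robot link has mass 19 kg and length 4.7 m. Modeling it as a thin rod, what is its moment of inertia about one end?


I = (1/3) * m * L^2
= (1/3) * 19 * 4.7^2
= 0.333333 * 19 * 22.09
= 139.9033 kg*m^2


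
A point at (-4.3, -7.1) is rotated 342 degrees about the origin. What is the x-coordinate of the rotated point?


x' = x*cos(theta) - y*sin(theta)
cos(342 deg) = 0.9511, sin(342 deg) = -0.309
x' = -4.3 * 0.9511 - -7.1 * -0.309
= -4.0895 - 2.194
= -6.2836


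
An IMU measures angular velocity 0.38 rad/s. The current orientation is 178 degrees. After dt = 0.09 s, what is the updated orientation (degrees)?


delta_theta = w * dt = 0.38 * 0.09 = 0.0342 rad
= 1.9595 deg
theta_new = 178 + 1.9595 = 179.9595 deg


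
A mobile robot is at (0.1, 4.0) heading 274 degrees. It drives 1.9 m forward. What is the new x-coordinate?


x_new = x0 + d*cos(theta)
= 0.1 + 1.9*cos(274)
= 0.1 + 0.1325
= 0.2325


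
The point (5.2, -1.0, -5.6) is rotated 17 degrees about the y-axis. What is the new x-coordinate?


Rotation about y-axis: x' = x*cos(theta) + z*sin(theta)
= 5.2 * 0.9563 + -5.6 * 0.2924
= 3.3355


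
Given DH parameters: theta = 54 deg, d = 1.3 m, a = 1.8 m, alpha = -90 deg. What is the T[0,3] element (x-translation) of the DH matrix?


T[0,3] = a * cos(theta)
= 1.8 * cos(54 deg)
= 1.8 * 0.5878
= 1.058


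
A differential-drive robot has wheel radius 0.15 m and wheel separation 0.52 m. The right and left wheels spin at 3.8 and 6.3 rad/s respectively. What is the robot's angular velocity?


vR = r*wR = 0.15*3.8 = 0.57 m/s
vL = r*wL = 0.15*6.3 = 0.945 m/s
v = (vR+vL)/2 = 0.7575 m/s
omega = (vR-vL)/L = -0.7212 rad/s
angular velocity = -0.7212 rad/s


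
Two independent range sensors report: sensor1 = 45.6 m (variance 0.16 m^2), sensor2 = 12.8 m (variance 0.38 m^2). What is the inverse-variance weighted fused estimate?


w1 = (1/var1) / (1/var1 + 1/var2)
   = 6.25 / (6.25 + 2.6316) = 0.7037
w2 = 1 - w1 = 0.2963
fused = w1*s1 + w2*s2 = 32.0889 + 3.7926
= 35.8815 m


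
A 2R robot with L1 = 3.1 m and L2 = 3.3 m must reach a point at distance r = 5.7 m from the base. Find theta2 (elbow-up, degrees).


cos(theta2) = (r^2 - L1^2 - L2^2) / (2*L1*L2)
cos(theta2) = (32.49 - 9.61 - 10.89) / 20.46
cos(theta2) = 0.586022
theta2 = 54.1248 degrees


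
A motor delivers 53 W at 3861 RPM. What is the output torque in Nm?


omega = 3861 * 2*pi/60 = 404.323 rad/s
tau = P / omega = 53 / 404.323
= 0.1311 Nm


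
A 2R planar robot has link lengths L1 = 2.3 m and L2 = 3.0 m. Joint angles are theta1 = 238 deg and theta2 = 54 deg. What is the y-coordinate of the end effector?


Convert angles to radians: theta1 = 4.1539, theta2 = 0.9425
y = L1*sin(theta1) + L2*sin(theta1+theta2)
y = -1.9505 + -2.7816
y = -4.7321


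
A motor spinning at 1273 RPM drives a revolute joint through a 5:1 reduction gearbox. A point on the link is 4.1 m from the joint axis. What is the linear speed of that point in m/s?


omega_motor = 1273 * 2*pi/60 = 133.3082 rad/s
omega_joint = omega_motor / 5 = 26.6616 rad/s
v = omega_joint * r = 26.6616 * 4.1
= 109.3128 m/s


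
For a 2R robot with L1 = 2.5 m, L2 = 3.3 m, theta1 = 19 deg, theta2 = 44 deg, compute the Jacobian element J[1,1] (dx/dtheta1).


J[1,1] = -L1*sin(t1) - L2*sin(t1+t2)
= -2.5*sin(19) - 3.3*sin(63)
= -3.7542


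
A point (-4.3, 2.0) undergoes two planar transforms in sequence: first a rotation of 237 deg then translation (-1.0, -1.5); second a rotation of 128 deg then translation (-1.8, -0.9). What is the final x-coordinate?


After transform 1:
x1 = cos(237)*-4.3 - sin(237)*2.0 + -1.0 = 3.0193
y1 = sin(237)*-4.3 + cos(237)*2.0 + -1.5 = 1.017
After transform 2:
x2 = cos(128)*3.0193 - sin(128)*1.017 + -1.8
= -4.4603


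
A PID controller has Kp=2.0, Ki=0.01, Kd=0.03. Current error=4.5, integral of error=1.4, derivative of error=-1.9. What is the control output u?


u = Kp*e + Ki*int(e) + Kd*de/dt
= 2.0*4.5 + 0.01*1.4 + 0.03*(-1.9)
= 9.0 + 0.014 + -0.057
= 8.957


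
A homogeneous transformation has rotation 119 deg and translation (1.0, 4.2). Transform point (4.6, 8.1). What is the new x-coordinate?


x' = cos(theta)*px - sin(theta)*py + tx
= -0.4848*4.6 - 0.8746*8.1 + 1.0
= -8.3145


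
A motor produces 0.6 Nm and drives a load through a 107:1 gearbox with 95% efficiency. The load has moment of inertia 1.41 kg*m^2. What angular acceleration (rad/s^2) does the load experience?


tau_out = tau_motor * N * eta
= 0.6 * 107 * 0.95 = 60.99 Nm
alpha = tau_out / I = 60.99 / 1.41
= 43.2553 rad/s^2


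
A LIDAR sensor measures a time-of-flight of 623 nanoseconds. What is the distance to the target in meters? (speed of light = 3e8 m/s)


tof = 623 ns = 6.23e-07 s
dist = c * tof / 2
= 3e8 * 6.23e-07 / 2
= 93.45 m


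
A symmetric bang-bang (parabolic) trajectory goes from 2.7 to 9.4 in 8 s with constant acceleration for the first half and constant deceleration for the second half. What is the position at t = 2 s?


Symmetric rest-to-rest: each phase covers (pf-p0)/2 in time T/2. 0.5*a*(T/2)^2 = (pf-p0)/2 => a = 4*(pf-p0)/T^2
a = 4*(9.4-2.7)/8^2 = 0.4188
t = 2 is in the acceleration phase (t <= T/2).
p = p0 + 0.5*a*t^2 = 2.7 + 0.5*0.4188*2^2
= 3.5375


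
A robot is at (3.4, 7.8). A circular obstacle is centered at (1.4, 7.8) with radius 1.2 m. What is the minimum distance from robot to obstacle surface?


center_dist = sqrt((3.4-1.4)^2 + (7.8-7.8)^2)
= sqrt(4.0 + 0.0)
= 2.0
min_dist = center_dist - radius = 2.0 - 1.2 = 0.8 m


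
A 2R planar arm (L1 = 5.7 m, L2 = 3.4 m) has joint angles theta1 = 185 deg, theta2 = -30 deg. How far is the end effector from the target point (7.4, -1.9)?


End effector via forward kinematics:
x = L1*cos(t1) + L2*cos(t1+t2) = -8.7598
y = L1*sin(t1) + L2*sin(t1+t2) = 0.9401
Distance to target:
d = sqrt((7.4 - -8.7598)^2 + (-1.9 - 0.9401)^2)
= sqrt(261.1377 + 8.0662)
= 16.4074 m


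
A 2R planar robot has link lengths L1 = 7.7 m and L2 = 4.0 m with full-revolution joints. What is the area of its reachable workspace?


r_max = L1 + L2 = 11.7 m
r_min = |L1 - L2| = 3.7 m
Area = pi*(r_max^2 - r_min^2)
= pi*(136.89 - 13.69)
= pi * 123.2
= 387.0442 m^2


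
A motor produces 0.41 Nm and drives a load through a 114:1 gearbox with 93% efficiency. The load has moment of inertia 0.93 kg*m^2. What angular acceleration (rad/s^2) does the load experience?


tau_out = tau_motor * N * eta
= 0.41 * 114 * 0.93 = 43.4682 Nm
alpha = tau_out / I = 43.4682 / 0.93
= 46.74 rad/s^2


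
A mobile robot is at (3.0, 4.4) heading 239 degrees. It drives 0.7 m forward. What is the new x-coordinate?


x_new = x0 + d*cos(theta)
= 3.0 + 0.7*cos(239)
= 3.0 + -0.3605
= 2.6395


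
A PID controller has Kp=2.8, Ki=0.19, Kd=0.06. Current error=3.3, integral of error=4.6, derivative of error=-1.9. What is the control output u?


u = Kp*e + Ki*int(e) + Kd*de/dt
= 2.8*3.3 + 0.19*4.6 + 0.06*(-1.9)
= 9.24 + 0.874 + -0.114
= 10.0


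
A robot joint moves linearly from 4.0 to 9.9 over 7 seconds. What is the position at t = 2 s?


s = t/T = 2/7 = 0.2857
p(t) = p0 + (pf-p0)*s
= 4.0 + (9.9 - 4.0) * 0.2857
= 5.6857


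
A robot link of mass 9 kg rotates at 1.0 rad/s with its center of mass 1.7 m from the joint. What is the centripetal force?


F = m * omega^2 * r
= 9 * 1.0^2 * 1.7
= 9 * 1.0 * 1.7
= 15.3 N


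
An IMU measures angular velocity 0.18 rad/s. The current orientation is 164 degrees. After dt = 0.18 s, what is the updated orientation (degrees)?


delta_theta = w * dt = 0.18 * 0.18 = 0.0324 rad
= 1.8564 deg
theta_new = 164 + 1.8564 = 165.8564 deg


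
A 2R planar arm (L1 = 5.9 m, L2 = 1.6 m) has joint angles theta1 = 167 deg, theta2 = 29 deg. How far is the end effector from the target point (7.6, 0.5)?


End effector via forward kinematics:
x = L1*cos(t1) + L2*cos(t1+t2) = -7.2868
y = L1*sin(t1) + L2*sin(t1+t2) = 0.8862
Distance to target:
d = sqrt((7.6 - -7.2868)^2 + (0.5 - 0.8862)^2)
= sqrt(221.6169 + 0.1491)
= 14.8918 m


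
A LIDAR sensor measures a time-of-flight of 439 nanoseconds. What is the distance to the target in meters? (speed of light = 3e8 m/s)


tof = 439 ns = 4.39e-07 s
dist = c * tof / 2
= 3e8 * 4.39e-07 / 2
= 65.85 m


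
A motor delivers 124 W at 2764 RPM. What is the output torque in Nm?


omega = 2764 * 2*pi/60 = 289.4454 rad/s
tau = P / omega = 124 / 289.4454
= 0.4284 Nm


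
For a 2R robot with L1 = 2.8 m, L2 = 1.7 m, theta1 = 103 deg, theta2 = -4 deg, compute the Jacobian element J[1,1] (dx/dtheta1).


J[1,1] = -L1*sin(t1) - L2*sin(t1+t2)
= -2.8*sin(103) - 1.7*sin(99)
= -4.4073


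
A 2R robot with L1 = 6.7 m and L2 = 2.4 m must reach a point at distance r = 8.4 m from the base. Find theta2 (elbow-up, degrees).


cos(theta2) = (r^2 - L1^2 - L2^2) / (2*L1*L2)
cos(theta2) = (70.56 - 44.89 - 5.76) / 32.16
cos(theta2) = 0.619092
theta2 = 51.7501 degrees


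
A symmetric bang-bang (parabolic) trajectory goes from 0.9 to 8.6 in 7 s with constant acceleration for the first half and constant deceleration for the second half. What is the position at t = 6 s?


Symmetric rest-to-rest: each phase covers (pf-p0)/2 in time T/2. 0.5*a*(T/2)^2 = (pf-p0)/2 => a = 4*(pf-p0)/T^2
a = 4*(8.6-0.9)/7^2 = 0.6286
t = 6 is in the deceleration phase (t > T/2).
p = pf - 0.5*a*(T-t)^2 = 8.6 - 0.5*0.6286*1^2
= 8.2857


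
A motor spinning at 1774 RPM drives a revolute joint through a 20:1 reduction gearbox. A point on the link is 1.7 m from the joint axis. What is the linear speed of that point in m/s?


omega_motor = 1774 * 2*pi/60 = 185.7728 rad/s
omega_joint = omega_motor / 20 = 9.2886 rad/s
v = omega_joint * r = 9.2886 * 1.7
= 15.7907 m/s


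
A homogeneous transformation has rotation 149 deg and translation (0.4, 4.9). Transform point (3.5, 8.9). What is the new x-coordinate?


x' = cos(theta)*px - sin(theta)*py + tx
= -0.8572*3.5 - 0.515*8.9 + 0.4
= -7.1839


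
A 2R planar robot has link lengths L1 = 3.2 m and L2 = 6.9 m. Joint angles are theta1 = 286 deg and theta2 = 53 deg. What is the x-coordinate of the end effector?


Convert angles to radians: theta1 = 4.9916, theta2 = 0.925
x = L1*cos(theta1) + L2*cos(theta1+theta2)
x = 0.882 + 6.4417
x = 7.3237


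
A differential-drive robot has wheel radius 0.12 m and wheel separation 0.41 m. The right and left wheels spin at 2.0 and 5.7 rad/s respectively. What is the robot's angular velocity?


vR = r*wR = 0.12*2.0 = 0.24 m/s
vL = r*wL = 0.12*5.7 = 0.684 m/s
v = (vR+vL)/2 = 0.462 m/s
omega = (vR-vL)/L = -1.0829 rad/s
angular velocity = -1.0829 rad/s


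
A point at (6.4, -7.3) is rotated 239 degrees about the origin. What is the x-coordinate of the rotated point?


x' = x*cos(theta) - y*sin(theta)
cos(239 deg) = -0.515, sin(239 deg) = -0.8572
x' = 6.4 * -0.515 - -7.3 * -0.8572
= -3.2962 - 6.2573
= -9.5536


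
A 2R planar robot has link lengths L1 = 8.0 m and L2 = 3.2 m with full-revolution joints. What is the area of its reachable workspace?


r_max = L1 + L2 = 11.2 m
r_min = |L1 - L2| = 4.8 m
Area = pi*(r_max^2 - r_min^2)
= pi*(125.44 - 23.04)
= pi * 102.4
= 321.6991 m^2


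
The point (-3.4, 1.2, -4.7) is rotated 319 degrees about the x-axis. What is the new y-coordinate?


Rotation about x-axis: y' = y*cos(theta) - z*sin(theta)
= 1.2 * 0.7547 - -4.7 * -0.6561
= -2.1778


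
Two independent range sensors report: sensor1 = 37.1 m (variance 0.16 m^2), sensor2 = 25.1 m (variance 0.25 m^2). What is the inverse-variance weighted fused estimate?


w1 = (1/var1) / (1/var1 + 1/var2)
   = 6.25 / (6.25 + 4.0) = 0.6098
w2 = 1 - w1 = 0.3902
fused = w1*s1 + w2*s2 = 22.622 + 9.7951
= 32.4171 m


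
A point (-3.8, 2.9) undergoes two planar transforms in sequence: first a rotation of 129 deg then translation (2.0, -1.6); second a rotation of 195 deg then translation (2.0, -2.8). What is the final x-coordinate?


After transform 1:
x1 = cos(129)*-3.8 - sin(129)*2.9 + 2.0 = 2.1377
y1 = sin(129)*-3.8 + cos(129)*2.9 + -1.6 = -6.3782
After transform 2:
x2 = cos(195)*2.1377 - sin(195)*-6.3782 + 2.0
= -1.7156


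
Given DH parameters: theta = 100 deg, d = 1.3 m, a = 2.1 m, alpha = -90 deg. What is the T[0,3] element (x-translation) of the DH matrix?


T[0,3] = a * cos(theta)
= 2.1 * cos(100 deg)
= 2.1 * -0.1736
= -0.3647


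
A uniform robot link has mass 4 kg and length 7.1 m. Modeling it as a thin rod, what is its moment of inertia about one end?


I = (1/3) * m * L^2
= (1/3) * 4 * 7.1^2
= 0.333333 * 4 * 50.41
= 67.2133 kg*m^2


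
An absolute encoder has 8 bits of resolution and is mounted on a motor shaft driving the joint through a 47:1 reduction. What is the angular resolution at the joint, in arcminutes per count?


counts = 2^8 = 256
effective counts at joint = 256 * 47 = 12032
resolution = 360*60 / 12032
= 1.7952 arcmin/count


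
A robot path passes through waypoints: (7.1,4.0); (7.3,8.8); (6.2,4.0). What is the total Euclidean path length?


Segment lengths:
  seg1 = sqrt((0.2)^2 + (4.8)^2) = 4.8042
  seg2 = sqrt((-1.1)^2 + (-4.8)^2) = 4.9244
Total = 9.7286


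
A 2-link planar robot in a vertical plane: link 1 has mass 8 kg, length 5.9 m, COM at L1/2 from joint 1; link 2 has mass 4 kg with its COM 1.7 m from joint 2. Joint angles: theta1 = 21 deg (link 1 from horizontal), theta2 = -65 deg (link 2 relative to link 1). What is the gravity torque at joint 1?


Horizontal distance from joint 1 to link-1 COM:
  x_c1 = (L1/2)*cos(t1) = 2.95 * 0.9336 = 2.7541 m
Horizontal distance from joint 1 to link-2 COM:
  x_c2 = L1*cos(t1) + Lc2*cos(t1+t2)
       = 5.9*0.9336 + 1.7*0.7193 = 6.731 m
tau1 = m1*g*x_c1 + m2*g*x_c2
     = 8*9.81*2.7541 + 4*9.81*6.731
     = 216.1388 + 264.1245
     = 480.2633 Nm


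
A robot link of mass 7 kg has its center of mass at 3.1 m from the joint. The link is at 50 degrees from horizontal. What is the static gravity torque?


tau = m*g*L*cos(angle)
= 7 * 9.81 * 3.1 * cos(50 deg)
= 7 * 9.81 * 3.1 * 0.6428
= 136.8347 Nm


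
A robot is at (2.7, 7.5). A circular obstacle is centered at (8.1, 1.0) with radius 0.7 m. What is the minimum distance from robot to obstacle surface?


center_dist = sqrt((2.7-8.1)^2 + (7.5-1.0)^2)
= sqrt(29.16 + 42.25)
= 8.4504
min_dist = center_dist - radius = 8.4504 - 0.7 = 7.7504 m


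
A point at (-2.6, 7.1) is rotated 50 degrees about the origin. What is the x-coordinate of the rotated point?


x' = x*cos(theta) - y*sin(theta)
cos(50 deg) = 0.6428, sin(50 deg) = 0.766
x' = -2.6 * 0.6428 - 7.1 * 0.766
= -1.6712 - 5.4389
= -7.1102


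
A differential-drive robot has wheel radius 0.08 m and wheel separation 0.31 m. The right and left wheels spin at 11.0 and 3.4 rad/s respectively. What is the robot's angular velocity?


vR = r*wR = 0.08*11.0 = 0.88 m/s
vL = r*wL = 0.08*3.4 = 0.272 m/s
v = (vR+vL)/2 = 0.576 m/s
omega = (vR-vL)/L = 1.9613 rad/s
angular velocity = 1.9613 rad/s


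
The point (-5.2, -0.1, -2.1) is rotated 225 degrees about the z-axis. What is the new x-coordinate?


Rotation about z-axis: x' = x*cos(theta) - y*sin(theta)
= -5.2 * -0.7071 - -0.1 * -0.7071
= 3.6062


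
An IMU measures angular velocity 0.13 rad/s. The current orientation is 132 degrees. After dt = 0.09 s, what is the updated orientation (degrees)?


delta_theta = w * dt = 0.13 * 0.09 = 0.0117 rad
= 0.6704 deg
theta_new = 132 + 0.6704 = 132.6704 deg


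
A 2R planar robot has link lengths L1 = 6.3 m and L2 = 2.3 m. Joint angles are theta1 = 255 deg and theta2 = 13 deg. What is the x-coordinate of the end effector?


Convert angles to radians: theta1 = 4.4506, theta2 = 0.2269
x = L1*cos(theta1) + L2*cos(theta1+theta2)
x = -1.6306 + -0.0803
x = -1.7108


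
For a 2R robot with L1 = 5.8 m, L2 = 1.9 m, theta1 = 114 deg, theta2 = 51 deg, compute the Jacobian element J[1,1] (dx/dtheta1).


J[1,1] = -L1*sin(t1) - L2*sin(t1+t2)
= -5.8*sin(114) - 1.9*sin(165)
= -5.7903


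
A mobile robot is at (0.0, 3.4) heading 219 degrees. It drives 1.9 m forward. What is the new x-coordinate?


x_new = x0 + d*cos(theta)
= 0.0 + 1.9*cos(219)
= 0.0 + -1.4766
= -1.4766


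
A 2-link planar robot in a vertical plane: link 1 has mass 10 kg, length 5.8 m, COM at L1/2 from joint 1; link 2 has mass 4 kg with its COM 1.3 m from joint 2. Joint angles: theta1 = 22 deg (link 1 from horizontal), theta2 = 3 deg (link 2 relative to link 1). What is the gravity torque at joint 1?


Horizontal distance from joint 1 to link-1 COM:
  x_c1 = (L1/2)*cos(t1) = 2.9 * 0.9272 = 2.6888 m
Horizontal distance from joint 1 to link-2 COM:
  x_c2 = L1*cos(t1) + Lc2*cos(t1+t2)
       = 5.8*0.9272 + 1.3*0.9063 = 6.5559 m
tau1 = m1*g*x_c1 + m2*g*x_c2
     = 10*9.81*2.6888 + 4*9.81*6.5559
     = 263.7745 + 257.2522
     = 521.0267 Nm


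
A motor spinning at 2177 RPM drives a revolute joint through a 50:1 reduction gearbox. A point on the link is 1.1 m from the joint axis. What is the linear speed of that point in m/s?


omega_motor = 2177 * 2*pi/60 = 227.9749 rad/s
omega_joint = omega_motor / 50 = 4.5595 rad/s
v = omega_joint * r = 4.5595 * 1.1
= 5.0154 m/s


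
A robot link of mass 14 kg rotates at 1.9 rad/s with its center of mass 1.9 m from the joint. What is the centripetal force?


F = m * omega^2 * r
= 14 * 1.9^2 * 1.9
= 14 * 3.61 * 1.9
= 96.026 N


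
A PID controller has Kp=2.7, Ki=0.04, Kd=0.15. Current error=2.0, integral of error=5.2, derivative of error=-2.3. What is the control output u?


u = Kp*e + Ki*int(e) + Kd*de/dt
= 2.7*2.0 + 0.04*5.2 + 0.15*(-2.3)
= 5.4 + 0.208 + -0.345
= 5.263


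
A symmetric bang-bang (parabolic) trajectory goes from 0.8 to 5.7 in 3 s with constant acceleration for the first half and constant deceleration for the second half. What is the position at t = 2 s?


Symmetric rest-to-rest: each phase covers (pf-p0)/2 in time T/2. 0.5*a*(T/2)^2 = (pf-p0)/2 => a = 4*(pf-p0)/T^2
a = 4*(5.7-0.8)/3^2 = 2.1778
t = 2 is in the deceleration phase (t > T/2).
p = pf - 0.5*a*(T-t)^2 = 5.7 - 0.5*2.1778*1^2
= 4.6111


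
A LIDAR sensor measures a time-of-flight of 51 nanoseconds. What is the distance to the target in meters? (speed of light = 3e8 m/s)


tof = 51 ns = 5.1e-08 s
dist = c * tof / 2
= 3e8 * 5.1e-08 / 2
= 7.65 m


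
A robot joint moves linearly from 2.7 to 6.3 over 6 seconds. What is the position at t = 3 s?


s = t/T = 3/6 = 0.5
p(t) = p0 + (pf-p0)*s
= 2.7 + (6.3 - 2.7) * 0.5
= 4.5


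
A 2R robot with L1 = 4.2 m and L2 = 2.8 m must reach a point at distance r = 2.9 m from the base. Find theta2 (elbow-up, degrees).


cos(theta2) = (r^2 - L1^2 - L2^2) / (2*L1*L2)
cos(theta2) = (8.41 - 17.64 - 7.84) / 23.52
cos(theta2) = -0.725765
theta2 = 136.5325 degrees


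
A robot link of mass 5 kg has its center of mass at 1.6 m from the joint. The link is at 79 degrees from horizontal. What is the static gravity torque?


tau = m*g*L*cos(angle)
= 5 * 9.81 * 1.6 * cos(79 deg)
= 5 * 9.81 * 1.6 * 0.1908
= 14.9747 Nm


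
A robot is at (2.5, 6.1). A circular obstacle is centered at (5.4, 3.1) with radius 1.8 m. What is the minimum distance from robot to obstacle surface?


center_dist = sqrt((2.5-5.4)^2 + (6.1-3.1)^2)
= sqrt(8.41 + 9.0)
= 4.1725
min_dist = center_dist - radius = 4.1725 - 1.8 = 2.3725 m


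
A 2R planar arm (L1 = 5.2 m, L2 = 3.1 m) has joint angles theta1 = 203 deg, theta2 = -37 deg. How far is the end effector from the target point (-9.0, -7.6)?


End effector via forward kinematics:
x = L1*cos(t1) + L2*cos(t1+t2) = -7.7945
y = L1*sin(t1) + L2*sin(t1+t2) = -1.2818
Distance to target:
d = sqrt((-9.0 - -7.7945)^2 + (-7.6 - -1.2818)^2)
= sqrt(1.4531 + 39.9191)
= 6.4321 m
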